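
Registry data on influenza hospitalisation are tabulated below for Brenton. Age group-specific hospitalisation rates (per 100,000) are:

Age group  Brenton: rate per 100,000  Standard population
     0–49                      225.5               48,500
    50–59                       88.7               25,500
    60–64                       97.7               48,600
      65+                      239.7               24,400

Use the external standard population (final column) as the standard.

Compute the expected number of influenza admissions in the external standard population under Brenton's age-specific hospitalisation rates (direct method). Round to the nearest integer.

Expected influenza admissions = Σ (standard pop × age-specific rate ÷ 100,000)
= 48,500×225.5/100,000 + 25,500×88.7/100,000 + 48,600×97.7/100,000 + 24,400×239.7/100,000
= 109.37 + 22.62 + 47.48 + 58.49 = 237.96.

238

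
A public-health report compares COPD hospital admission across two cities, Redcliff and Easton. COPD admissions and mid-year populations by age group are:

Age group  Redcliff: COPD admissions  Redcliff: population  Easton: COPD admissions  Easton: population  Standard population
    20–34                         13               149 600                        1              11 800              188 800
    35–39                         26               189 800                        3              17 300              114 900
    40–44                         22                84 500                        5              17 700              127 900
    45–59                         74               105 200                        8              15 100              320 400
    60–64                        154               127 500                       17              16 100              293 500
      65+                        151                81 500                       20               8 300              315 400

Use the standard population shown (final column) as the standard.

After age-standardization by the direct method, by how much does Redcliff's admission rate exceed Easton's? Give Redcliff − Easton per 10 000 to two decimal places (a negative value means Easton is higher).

Age-specific rates per 10 000 for Redcliff: 0.87, 1.37, 2.60, 7.03, 12.08, 18.53.
For Easton: 0.85, 1.73, 2.82, 5.30, 10.56, 24.10.
Standard total = 1 360 900; weights = 0.1387, 0.0844, 0.0940, 0.2354, 0.2157, 0.2318.
Redcliff: 0.1387×0.87 + 0.0844×1.37 + 0.0940×2.60 + 0.2354×7.03 + 0.2157×12.08 + 0.2318×18.53 = 9.0358 per 10 000.
Easton: 0.1387×0.85 + 0.0844×1.73 + 0.0940×2.82 + 0.2354×5.30 + 0.2157×10.56 + 0.2318×24.10 = 9.6385 per 10 000.
Difference = 9.0358 − 9.6385 = -0.6027.

-0.60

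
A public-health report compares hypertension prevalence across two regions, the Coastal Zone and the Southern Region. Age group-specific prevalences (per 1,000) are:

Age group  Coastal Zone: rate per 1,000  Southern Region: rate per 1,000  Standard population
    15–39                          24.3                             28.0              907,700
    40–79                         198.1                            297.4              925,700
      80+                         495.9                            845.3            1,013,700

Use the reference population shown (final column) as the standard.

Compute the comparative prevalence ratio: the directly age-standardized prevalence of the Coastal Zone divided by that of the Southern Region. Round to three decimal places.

0.612

Standard total = 2,847,100; weights = 0.3188, 0.3251, 0.3560.
The Coastal Zone: 0.3188×24.3 + 0.3251×198.1 + 0.3560×495.9 = 248.7205 per 1,000.
The Southern Region: 0.3188×28.0 + 0.3251×297.4 + 0.3560×845.3 = 406.5889 per 1,000.
Ratio = 248.7205 ÷ 406.5889 = 0.61172.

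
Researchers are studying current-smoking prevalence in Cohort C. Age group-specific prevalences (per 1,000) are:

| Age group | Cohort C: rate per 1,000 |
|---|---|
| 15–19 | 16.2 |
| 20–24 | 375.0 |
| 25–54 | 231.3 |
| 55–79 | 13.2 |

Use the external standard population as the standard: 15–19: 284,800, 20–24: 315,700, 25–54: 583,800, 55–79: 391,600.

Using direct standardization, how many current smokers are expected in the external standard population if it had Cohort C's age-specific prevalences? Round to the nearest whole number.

263203

Expected current smokers = Σ (standard pop × age-specific rate ÷ 1,000)
= 284,800×16.2/1,000 + 315,700×375.0/1,000 + 583,800×231.3/1,000 + 391,600×13.2/1,000
= 4613.76 + 118387.50 + 135032.94 + 5169.12 = 263203.32.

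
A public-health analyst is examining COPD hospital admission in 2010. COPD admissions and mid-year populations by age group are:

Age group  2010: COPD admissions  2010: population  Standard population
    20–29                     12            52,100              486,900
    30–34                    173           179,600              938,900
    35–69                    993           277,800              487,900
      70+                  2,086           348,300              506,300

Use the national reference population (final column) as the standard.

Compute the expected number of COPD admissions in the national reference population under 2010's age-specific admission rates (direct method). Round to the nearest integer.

Age-specific rates per 10,000 for 2010: 2.30, 9.63, 35.75, 59.89.
Expected COPD admissions = Σ (standard pop × age-specific rate ÷ 10,000)
= 486,900×2.30/10,000 + 938,900×9.63/10,000 + 487,900×35.75/10,000 + 506,300×59.89/10,000
= 112.15 + 904.40 + 1744.01 + 3032.28 = 5792.82.

5793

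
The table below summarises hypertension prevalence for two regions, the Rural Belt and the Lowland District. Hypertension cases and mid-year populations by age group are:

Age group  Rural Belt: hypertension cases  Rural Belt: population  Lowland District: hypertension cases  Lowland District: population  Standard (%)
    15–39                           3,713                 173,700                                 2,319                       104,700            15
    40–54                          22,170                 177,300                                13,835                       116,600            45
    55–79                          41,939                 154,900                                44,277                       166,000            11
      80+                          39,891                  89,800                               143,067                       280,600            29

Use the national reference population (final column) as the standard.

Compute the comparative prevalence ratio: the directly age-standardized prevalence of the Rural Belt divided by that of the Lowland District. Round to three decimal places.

Age-specific rates per 1,000 for the Rural Belt: 21.376, 125.042, 270.749, 444.220.
For the Lowland District: 22.149, 118.654, 266.729, 509.861.
Standard weights: 0.15, 0.45, 0.11, 0.29.
The Rural Belt: 0.1500×21.376 + 0.4500×125.042 + 0.1100×270.749 + 0.2900×444.220 = 218.0817 per 1,000.
The Lowland District: 0.1500×22.149 + 0.4500×118.654 + 0.1100×266.729 + 0.2900×509.861 = 233.9163 per 1,000.
Ratio = 218.0817 ÷ 233.9163 = 0.93231.

0.932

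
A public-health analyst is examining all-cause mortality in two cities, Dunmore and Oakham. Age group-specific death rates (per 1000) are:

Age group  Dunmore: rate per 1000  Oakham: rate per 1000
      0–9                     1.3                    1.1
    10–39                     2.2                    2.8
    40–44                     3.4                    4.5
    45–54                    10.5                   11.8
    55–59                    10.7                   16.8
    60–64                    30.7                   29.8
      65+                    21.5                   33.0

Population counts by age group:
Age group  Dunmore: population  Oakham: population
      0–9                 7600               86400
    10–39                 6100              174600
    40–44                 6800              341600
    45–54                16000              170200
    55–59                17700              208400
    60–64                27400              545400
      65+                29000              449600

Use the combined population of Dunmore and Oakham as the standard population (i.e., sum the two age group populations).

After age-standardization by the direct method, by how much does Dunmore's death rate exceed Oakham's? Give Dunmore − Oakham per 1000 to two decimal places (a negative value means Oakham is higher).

-3.39

Combined standard total = 2086800; weights = 0.0450, 0.0866, 0.1670, 0.0892, 0.1083, 0.2745, 0.2293.
Dunmore: 0.0450×1.3 + 0.0866×2.2 + 0.1670×3.4 + 0.0892×10.5 + 0.1083×10.7 + 0.2745×30.7 + 0.2293×21.5 = 16.2706 per 1000.
Oakham: 0.0450×1.1 + 0.0866×2.8 + 0.1670×4.5 + 0.0892×11.8 + 0.1083×16.8 + 0.2745×29.8 + 0.2293×33.0 = 19.6646 per 1000.
Difference = 16.2706 − 19.6646 = -3.3940.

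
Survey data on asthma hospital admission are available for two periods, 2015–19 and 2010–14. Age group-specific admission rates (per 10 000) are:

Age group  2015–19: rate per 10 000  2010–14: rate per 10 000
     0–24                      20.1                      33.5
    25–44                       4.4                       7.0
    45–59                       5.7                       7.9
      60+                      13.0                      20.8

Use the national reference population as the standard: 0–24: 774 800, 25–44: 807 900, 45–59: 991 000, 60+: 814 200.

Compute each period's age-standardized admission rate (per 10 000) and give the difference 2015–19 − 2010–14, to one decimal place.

Standard total = 3 387 900; weights = 0.2287, 0.2385, 0.2925, 0.2403.
2015–19: 0.2287×20.1 + 0.2385×4.4 + 0.2925×5.7 + 0.2403×13.0 = 10.4376 per 10 000.
2010–14: 0.2287×33.5 + 0.2385×7.0 + 0.2925×7.9 + 0.2403×20.8 = 16.6402 per 10 000.
Difference = 10.4376 − 16.6402 = -6.2026.

-6.2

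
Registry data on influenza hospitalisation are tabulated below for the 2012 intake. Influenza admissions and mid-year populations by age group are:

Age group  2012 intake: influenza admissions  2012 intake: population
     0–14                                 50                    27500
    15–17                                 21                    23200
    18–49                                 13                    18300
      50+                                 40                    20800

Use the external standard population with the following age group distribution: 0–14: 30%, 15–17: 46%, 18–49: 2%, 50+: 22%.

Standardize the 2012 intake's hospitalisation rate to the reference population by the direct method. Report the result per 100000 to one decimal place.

139.9

Age-specific rates per 100000 for the 2012 intake: 181.82, 90.52, 71.04, 192.31.
Standard weights: 0.30, 0.46, 0.02, 0.22.
Standardized rate: 0.3000×181.82 + 0.4600×90.52 + 0.0200×71.04 + 0.2200×192.31 = 139.9118 per 100000.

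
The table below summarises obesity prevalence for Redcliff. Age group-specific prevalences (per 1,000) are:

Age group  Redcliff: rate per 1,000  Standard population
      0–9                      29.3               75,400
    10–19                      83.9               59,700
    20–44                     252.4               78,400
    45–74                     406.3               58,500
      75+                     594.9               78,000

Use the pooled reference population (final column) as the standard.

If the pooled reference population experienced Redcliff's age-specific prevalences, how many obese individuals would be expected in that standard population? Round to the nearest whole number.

Expected obese individuals = Σ (standard pop × age-specific rate ÷ 1,000)
= 75,400×29.3/1,000 + 59,700×83.9/1,000 + 78,400×252.4/1,000 + 58,500×406.3/1,000 + 78,000×594.9/1,000
= 2209.22 + 5008.83 + 19788.16 + 23768.55 + 46402.20 = 97176.96.

97177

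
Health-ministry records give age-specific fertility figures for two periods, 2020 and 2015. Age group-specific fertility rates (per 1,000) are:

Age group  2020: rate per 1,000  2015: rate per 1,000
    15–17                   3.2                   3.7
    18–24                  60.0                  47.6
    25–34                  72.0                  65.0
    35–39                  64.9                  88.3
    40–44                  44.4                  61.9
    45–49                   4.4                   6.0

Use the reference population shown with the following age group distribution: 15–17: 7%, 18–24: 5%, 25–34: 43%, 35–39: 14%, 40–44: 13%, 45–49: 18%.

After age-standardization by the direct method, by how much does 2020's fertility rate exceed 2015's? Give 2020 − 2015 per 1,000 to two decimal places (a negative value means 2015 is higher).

Standard weights: 0.07, 0.05, 0.43, 0.14, 0.13, 0.18.
2020: 0.0700×3.2 + 0.0500×60.0 + 0.4300×72.0 + 0.1400×64.9 + 0.1300×44.4 + 0.1800×4.4 = 49.8340 per 1,000.
2015: 0.0700×3.7 + 0.0500×47.6 + 0.4300×65.0 + 0.1400×88.3 + 0.1300×61.9 + 0.1800×6.0 = 52.0780 per 1,000.
Difference = 49.8340 − 52.0780 = -2.2440.

-2.24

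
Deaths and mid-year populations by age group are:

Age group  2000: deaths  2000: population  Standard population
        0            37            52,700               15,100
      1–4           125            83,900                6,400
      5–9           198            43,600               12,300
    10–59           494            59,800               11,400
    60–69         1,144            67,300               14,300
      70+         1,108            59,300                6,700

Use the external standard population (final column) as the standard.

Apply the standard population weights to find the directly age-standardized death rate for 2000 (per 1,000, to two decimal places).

Age-specific rates per 1,000 for 2000: 0.702, 1.490, 4.541, 8.261, 16.999, 18.685.
Standard total = 66,200; weights = 0.2281, 0.0967, 0.1858, 0.1722, 0.2160, 0.1012.
Standardized rate: 0.2281×0.702 + 0.0967×1.490 + 0.1858×4.541 + 0.1722×8.261 + 0.2160×16.999 + 0.1012×18.685 = 8.1334 per 1,000.

8.13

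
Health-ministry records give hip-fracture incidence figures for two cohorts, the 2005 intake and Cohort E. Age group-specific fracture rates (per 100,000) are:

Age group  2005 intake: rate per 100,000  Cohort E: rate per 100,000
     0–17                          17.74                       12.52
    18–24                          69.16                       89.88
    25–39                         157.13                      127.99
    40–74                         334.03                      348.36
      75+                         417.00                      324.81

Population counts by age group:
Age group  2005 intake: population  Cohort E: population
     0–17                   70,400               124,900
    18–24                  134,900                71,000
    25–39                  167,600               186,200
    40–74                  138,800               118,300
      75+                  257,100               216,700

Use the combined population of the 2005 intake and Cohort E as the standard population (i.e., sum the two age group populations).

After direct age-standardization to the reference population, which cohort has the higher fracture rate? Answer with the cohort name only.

Combined standard total = 1,485,900; weights = 0.1314, 0.1386, 0.2381, 0.1730, 0.3189.
The 2005 intake: 0.1314×17.74 + 0.1386×69.16 + 0.2381×157.13 + 0.1730×334.03 + 0.3189×417.00 = 240.0908 per 100,000.
Cohort E: 0.1314×12.52 + 0.1386×89.88 + 0.2381×127.99 + 0.1730×348.36 + 0.3189×324.81 = 208.4209 per 100,000.

2005 intake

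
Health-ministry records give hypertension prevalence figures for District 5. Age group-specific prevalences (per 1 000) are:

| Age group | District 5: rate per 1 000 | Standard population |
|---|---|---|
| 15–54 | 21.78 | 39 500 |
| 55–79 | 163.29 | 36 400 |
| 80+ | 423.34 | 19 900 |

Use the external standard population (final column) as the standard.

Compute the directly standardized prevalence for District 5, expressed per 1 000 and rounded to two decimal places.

158.96

Standard total = 95 800; weights = 0.4123, 0.3800, 0.2077.
Standardized rate: 0.4123×21.78 + 0.3800×163.29 + 0.2077×423.34 = 158.9617 per 1 000.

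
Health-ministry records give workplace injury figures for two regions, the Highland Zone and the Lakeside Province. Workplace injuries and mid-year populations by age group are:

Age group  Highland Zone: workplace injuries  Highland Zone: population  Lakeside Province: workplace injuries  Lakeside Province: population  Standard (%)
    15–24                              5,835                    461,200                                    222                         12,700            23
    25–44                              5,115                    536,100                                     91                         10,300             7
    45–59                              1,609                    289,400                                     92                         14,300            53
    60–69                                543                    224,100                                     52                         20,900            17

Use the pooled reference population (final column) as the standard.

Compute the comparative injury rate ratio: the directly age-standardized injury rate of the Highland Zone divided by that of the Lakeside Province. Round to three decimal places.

Age-specific rates per 10,000 for the Highland Zone: 126.52, 95.41, 55.60, 24.23.
For the Lakeside Province: 174.80, 88.35, 64.34, 24.88.
Standard weights: 0.23, 0.07, 0.53, 0.17.
The Highland Zone: 0.2300×126.52 + 0.0700×95.41 + 0.5300×55.60 + 0.1700×24.23 = 69.3639 per 10,000.
The Lakeside Province: 0.2300×174.80 + 0.0700×88.35 + 0.5300×64.34 + 0.1700×24.88 = 84.7168 per 10,000.
Ratio = 69.3639 ÷ 84.7168 = 0.81877.

0.819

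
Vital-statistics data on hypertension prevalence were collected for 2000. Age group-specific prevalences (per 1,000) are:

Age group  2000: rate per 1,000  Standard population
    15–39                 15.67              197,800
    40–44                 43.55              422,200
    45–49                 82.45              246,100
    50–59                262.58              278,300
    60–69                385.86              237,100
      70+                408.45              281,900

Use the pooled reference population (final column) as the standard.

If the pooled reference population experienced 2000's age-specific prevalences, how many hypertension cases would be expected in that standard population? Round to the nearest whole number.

Expected hypertension cases = Σ (standard pop × age-specific rate ÷ 1,000)
= 197,800×15.67/1,000 + 422,200×43.55/1,000 + 246,100×82.45/1,000 + 278,300×262.58/1,000 + 237,100×385.86/1,000 + 281,900×408.45/1,000
= 3099.53 + 18386.81 + 20290.94 + 73076.01 + 91487.41 + 115142.05 = 321482.76.

321483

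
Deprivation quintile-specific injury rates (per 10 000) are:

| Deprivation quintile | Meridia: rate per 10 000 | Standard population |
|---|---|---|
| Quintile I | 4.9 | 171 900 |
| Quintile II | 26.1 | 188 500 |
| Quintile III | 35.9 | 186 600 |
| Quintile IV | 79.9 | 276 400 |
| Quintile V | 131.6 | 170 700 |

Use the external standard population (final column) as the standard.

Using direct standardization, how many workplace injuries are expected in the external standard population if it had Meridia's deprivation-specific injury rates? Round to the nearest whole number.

5701

Expected workplace injuries = Σ (standard pop × deprivation-specific rate ÷ 10 000)
= 171 900×4.9/10 000 + 188 500×26.1/10 000 + 186 600×35.9/10 000 + 276 400×79.9/10 000 + 170 700×131.6/10 000
= 84.23 + 491.99 + 669.89 + 2208.44 + 2246.41 = 5700.96.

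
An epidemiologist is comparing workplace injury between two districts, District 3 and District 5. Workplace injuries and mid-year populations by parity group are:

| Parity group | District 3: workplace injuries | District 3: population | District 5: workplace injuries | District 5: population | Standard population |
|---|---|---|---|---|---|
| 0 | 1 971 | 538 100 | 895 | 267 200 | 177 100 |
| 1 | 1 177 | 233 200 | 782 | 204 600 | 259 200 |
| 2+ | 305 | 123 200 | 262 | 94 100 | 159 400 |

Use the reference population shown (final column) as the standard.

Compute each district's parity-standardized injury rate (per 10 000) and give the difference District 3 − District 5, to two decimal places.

5.44

Parity-specific rates per 10 000 for District 3: 36.63, 50.47, 24.76.
For District 5: 33.50, 38.22, 27.84.
Standard total = 595 700; weights = 0.2973, 0.4351, 0.2676.
District 3: 0.2973×36.63 + 0.4351×50.47 + 0.2676×24.76 = 39.4753 per 10 000.
District 5: 0.2973×33.50 + 0.4351×38.22 + 0.2676×27.84 = 34.0390 per 10 000.
Difference = 39.4753 − 34.0390 = 5.4363.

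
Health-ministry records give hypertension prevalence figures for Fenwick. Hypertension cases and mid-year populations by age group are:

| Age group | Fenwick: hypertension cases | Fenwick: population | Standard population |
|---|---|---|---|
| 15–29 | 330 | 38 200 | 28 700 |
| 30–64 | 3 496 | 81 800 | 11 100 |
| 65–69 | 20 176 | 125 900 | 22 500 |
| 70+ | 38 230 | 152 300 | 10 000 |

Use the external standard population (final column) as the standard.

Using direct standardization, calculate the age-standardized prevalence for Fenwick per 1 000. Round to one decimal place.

94.6

Age-specific rates per 1 000 for Fenwick: 8.639, 42.738, 160.254, 251.018.
Standard total = 72 300; weights = 0.3970, 0.1535, 0.3112, 0.1383.
Standardized rate: 0.3970×8.639 + 0.1535×42.738 + 0.3112×160.254 + 0.1383×251.018 = 94.5812 per 1 000.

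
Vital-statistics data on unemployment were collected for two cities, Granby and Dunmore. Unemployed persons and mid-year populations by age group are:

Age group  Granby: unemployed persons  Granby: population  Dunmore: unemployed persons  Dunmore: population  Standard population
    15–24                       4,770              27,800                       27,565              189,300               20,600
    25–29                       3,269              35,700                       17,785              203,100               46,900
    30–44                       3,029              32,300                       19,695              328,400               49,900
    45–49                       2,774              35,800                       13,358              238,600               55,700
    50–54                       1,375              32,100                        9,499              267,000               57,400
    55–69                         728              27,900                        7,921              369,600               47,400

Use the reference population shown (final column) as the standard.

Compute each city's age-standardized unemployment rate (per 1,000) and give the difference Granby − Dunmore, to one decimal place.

Age-specific rates per 1,000 for Granby: 171.583, 91.569, 93.777, 77.486, 42.835, 26.093.
For Dunmore: 145.615, 87.568, 59.973, 55.985, 35.577, 21.431.
Standard total = 277,900; weights = 0.0741, 0.1688, 0.1796, 0.2004, 0.2065, 0.1706.
Granby: 0.0741×171.583 + 0.1688×91.569 + 0.1796×93.777 + 0.2004×77.486 + 0.2065×42.835 + 0.1706×26.093 = 73.8401 per 1,000.
Dunmore: 0.0741×145.615 + 0.1688×87.568 + 0.1796×59.973 + 0.2004×55.985 + 0.2065×35.577 + 0.1706×21.431 = 58.5662 per 1,000.
Difference = 73.8401 − 58.5662 = 15.2739.

15.3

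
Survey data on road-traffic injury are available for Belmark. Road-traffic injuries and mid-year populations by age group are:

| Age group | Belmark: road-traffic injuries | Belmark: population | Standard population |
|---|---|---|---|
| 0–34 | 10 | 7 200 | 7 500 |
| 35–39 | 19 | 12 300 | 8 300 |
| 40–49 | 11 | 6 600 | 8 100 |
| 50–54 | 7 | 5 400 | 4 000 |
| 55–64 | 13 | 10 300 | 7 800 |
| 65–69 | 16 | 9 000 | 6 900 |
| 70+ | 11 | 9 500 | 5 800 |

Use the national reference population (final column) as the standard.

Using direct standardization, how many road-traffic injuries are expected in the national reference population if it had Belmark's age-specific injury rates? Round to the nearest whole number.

Age-specific rates per 100 000 for Belmark: 138.89, 154.47, 166.67, 129.63, 126.21, 177.78, 115.79.
Expected road-traffic injuries = Σ (standard pop × age-specific rate ÷ 100 000)
= 7 500×138.89/100 000 + 8 300×154.47/100 000 + 8 100×166.67/100 000 + 4 000×129.63/100 000 + 7 800×126.21/100 000 + 6 900×177.78/100 000 + 5 800×115.79/100 000
= 10.42 + 12.82 + 13.50 + 5.19 + 9.84 + 12.27 + 6.72 = 70.75.

71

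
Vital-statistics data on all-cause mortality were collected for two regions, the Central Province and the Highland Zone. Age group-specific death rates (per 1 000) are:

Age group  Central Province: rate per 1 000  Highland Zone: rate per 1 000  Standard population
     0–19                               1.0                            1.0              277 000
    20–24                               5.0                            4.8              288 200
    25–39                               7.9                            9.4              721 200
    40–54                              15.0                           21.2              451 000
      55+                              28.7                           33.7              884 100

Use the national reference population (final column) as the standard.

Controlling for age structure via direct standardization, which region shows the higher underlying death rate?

Standard total = 2 621 500; weights = 0.1057, 0.1099, 0.2751, 0.1720, 0.3372.
The Central Province: 0.1057×1.0 + 0.1099×5.0 + 0.2751×7.9 + 0.1720×15.0 + 0.3372×28.7 = 15.0884 per 1 000.
The Highland Zone: 0.1057×1.0 + 0.1099×4.8 + 0.2751×9.4 + 0.1720×21.2 + 0.3372×33.7 = 18.2319 per 1 000.

Highland Zone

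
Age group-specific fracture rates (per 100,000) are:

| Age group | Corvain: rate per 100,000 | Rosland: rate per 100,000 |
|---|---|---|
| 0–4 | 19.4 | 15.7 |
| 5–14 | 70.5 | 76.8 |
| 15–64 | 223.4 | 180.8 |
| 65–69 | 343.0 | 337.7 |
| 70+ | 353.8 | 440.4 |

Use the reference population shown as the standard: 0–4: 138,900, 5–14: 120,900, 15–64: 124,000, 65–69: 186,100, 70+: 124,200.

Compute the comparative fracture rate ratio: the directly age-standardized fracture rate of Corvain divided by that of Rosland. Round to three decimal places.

Standard total = 694,100; weights = 0.2001, 0.1742, 0.1786, 0.2681, 0.1789.
Corvain: 0.2001×19.4 + 0.1742×70.5 + 0.1786×223.4 + 0.2681×343.0 + 0.1789×353.8 = 211.3441 per 100,000.
Rosland: 0.2001×15.7 + 0.1742×76.8 + 0.1786×180.8 + 0.2681×337.7 + 0.1789×440.4 = 218.1655 per 100,000.
Ratio = 211.3441 ÷ 218.1655 = 0.96873.

0.969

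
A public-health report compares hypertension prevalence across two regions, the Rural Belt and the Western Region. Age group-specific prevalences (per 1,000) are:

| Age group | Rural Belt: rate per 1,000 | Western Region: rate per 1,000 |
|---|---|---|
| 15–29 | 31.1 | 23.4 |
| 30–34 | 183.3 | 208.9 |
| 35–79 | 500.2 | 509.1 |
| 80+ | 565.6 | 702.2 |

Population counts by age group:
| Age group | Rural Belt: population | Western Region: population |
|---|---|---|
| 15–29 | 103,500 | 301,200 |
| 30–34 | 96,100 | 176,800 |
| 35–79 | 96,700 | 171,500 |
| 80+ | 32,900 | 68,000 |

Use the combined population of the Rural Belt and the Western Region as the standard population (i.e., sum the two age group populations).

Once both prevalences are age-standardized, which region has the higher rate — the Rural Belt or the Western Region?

Combined standard total = 1,046,700; weights = 0.3866, 0.2607, 0.2562, 0.0964.
The Rural Belt: 0.3866×31.1 + 0.2607×183.3 + 0.2562×500.2 + 0.0964×565.6 = 242.5064 per 1,000.
The Western Region: 0.3866×23.4 + 0.2607×208.9 + 0.2562×509.1 + 0.0964×702.2 = 261.6522 per 1,000.
The crude rates (266.74 vs 249.54) would put the Rural Belt higher, but that reflects its age composition; once standardized to a common age structure, the Western Region has the higher underlying rate.

Western Region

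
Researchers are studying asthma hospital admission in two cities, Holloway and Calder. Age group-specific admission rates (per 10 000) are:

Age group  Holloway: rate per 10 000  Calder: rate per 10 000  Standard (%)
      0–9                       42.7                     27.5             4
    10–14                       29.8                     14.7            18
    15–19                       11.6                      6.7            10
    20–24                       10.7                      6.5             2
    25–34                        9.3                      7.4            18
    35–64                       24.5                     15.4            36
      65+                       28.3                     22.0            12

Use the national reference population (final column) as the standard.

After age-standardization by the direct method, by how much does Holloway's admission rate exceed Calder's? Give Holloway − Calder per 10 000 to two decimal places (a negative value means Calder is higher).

Standard weights: 0.04, 0.18, 0.10, 0.02, 0.18, 0.36, 0.12.
Holloway: 0.0400×42.7 + 0.1800×29.8 + 0.1000×11.6 + 0.0200×10.7 + 0.1800×9.3 + 0.3600×24.5 + 0.1200×28.3 = 22.3360 per 10 000.
Calder: 0.0400×27.5 + 0.1800×14.7 + 0.1000×6.7 + 0.0200×6.5 + 0.1800×7.4 + 0.3600×15.4 + 0.1200×22.0 = 14.0620 per 10 000.
Difference = 22.3360 − 14.0620 = 8.2740.

8.27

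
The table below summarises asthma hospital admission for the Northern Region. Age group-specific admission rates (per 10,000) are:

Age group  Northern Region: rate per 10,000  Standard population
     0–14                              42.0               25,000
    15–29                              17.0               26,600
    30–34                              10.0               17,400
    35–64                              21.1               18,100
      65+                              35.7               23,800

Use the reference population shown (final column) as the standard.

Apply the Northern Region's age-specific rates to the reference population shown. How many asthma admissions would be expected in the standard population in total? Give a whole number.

Expected asthma admissions = Σ (standard pop × age-specific rate ÷ 10,000)
= 25,000×42.0/10,000 + 26,600×17.0/10,000 + 17,400×10.0/10,000 + 18,100×21.1/10,000 + 23,800×35.7/10,000
= 105.00 + 45.22 + 17.40 + 38.19 + 84.97 = 290.78.

291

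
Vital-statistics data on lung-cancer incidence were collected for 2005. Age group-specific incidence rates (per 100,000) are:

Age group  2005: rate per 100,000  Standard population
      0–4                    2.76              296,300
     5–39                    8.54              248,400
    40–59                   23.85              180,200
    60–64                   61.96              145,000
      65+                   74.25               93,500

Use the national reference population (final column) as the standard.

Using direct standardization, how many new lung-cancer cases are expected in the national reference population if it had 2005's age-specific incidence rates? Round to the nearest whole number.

Expected new lung-cancer cases = Σ (standard pop × age-specific rate ÷ 100,000)
= 296,300×2.76/100,000 + 248,400×8.54/100,000 + 180,200×23.85/100,000 + 145,000×61.96/100,000 + 93,500×74.25/100,000
= 8.18 + 21.21 + 42.98 + 89.84 + 69.42 = 231.63.

232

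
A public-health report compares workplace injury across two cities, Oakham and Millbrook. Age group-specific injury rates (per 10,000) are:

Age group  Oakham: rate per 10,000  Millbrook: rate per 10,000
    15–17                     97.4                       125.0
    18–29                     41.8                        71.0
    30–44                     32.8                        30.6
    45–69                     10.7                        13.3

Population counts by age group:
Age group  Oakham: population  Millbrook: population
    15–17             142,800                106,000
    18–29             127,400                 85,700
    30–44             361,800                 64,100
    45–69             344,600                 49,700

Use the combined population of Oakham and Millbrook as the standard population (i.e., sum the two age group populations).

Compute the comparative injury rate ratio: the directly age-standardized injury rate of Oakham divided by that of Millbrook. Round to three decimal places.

Combined standard total = 1,282,100; weights = 0.1941, 0.1662, 0.3322, 0.3075.
Oakham: 0.1941×97.4 + 0.1662×41.8 + 0.3322×32.8 + 0.3075×10.7 = 40.0353 per 10,000.
Millbrook: 0.1941×125.0 + 0.1662×71.0 + 0.3322×30.6 + 0.3075×13.3 = 50.3134 per 10,000.
Ratio = 40.0353 ÷ 50.3134 = 0.79572.

0.796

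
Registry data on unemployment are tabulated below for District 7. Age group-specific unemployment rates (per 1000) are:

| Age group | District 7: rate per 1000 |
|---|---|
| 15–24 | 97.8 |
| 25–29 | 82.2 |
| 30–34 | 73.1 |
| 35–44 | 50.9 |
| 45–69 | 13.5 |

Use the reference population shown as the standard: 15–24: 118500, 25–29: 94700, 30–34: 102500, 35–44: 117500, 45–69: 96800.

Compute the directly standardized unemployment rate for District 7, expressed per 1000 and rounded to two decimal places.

64.44

Standard total = 530000; weights = 0.2236, 0.1787, 0.1934, 0.2217, 0.1826.
Standardized rate: 0.2236×97.8 + 0.1787×82.2 + 0.1934×73.1 + 0.2217×50.9 + 0.1826×13.5 = 64.4414 per 1000.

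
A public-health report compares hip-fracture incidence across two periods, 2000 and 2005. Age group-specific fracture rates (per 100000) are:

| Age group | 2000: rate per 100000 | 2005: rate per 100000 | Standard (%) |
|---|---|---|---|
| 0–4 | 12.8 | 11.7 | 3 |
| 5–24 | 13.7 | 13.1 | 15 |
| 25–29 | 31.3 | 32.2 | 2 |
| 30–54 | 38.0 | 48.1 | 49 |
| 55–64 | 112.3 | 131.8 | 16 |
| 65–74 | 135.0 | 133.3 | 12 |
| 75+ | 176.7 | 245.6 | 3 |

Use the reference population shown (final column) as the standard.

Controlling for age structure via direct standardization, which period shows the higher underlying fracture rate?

2005

Standard weights: 0.03, 0.15, 0.02, 0.49, 0.16, 0.12, 0.03.
2000: 0.0300×12.8 + 0.1500×13.7 + 0.0200×31.3 + 0.4900×38.0 + 0.1600×112.3 + 0.1200×135.0 + 0.0300×176.7 = 61.1540 per 100000.
2005: 0.0300×11.7 + 0.1500×13.1 + 0.0200×32.2 + 0.4900×48.1 + 0.1600×131.8 + 0.1200×133.3 + 0.0300×245.6 = 70.9810 per 100000.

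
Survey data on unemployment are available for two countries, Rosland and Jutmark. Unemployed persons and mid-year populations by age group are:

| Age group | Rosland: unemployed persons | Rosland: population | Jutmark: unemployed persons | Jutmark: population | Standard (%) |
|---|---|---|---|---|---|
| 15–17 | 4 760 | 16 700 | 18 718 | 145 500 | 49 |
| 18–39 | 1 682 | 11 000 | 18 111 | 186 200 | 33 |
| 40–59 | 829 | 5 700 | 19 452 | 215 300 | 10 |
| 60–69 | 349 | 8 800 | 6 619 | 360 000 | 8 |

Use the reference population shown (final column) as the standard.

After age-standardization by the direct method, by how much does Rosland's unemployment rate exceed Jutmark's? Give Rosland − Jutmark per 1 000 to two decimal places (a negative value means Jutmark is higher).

Age-specific rates per 1 000 for Rosland: 285.030, 152.909, 145.439, 39.659.
For Jutmark: 128.646, 97.266, 90.348, 18.386.
Standard weights: 0.49, 0.33, 0.10, 0.08.
Rosland: 0.4900×285.030 + 0.3300×152.909 + 0.1000×145.439 + 0.0800×39.659 = 207.8413 per 1 000.
Jutmark: 0.4900×128.646 + 0.3300×97.266 + 0.1000×90.348 + 0.0800×18.386 = 105.6402 per 1 000.
Difference = 207.8413 − 105.6402 = 102.2011.

102.20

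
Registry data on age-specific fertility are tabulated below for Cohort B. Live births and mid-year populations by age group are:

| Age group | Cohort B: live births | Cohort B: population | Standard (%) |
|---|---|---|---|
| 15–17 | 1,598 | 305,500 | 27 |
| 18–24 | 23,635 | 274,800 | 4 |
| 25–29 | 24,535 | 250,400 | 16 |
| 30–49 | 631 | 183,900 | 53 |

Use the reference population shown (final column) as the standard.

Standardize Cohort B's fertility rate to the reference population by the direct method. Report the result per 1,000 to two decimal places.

22.35

Age-specific rates per 1,000 for Cohort B: 5.231, 86.008, 97.983, 3.431.
Standard weights: 0.27, 0.04, 0.16, 0.53.
Standardized rate: 0.2700×5.231 + 0.0400×86.008 + 0.1600×97.983 + 0.5300×3.431 = 22.3485 per 1,000.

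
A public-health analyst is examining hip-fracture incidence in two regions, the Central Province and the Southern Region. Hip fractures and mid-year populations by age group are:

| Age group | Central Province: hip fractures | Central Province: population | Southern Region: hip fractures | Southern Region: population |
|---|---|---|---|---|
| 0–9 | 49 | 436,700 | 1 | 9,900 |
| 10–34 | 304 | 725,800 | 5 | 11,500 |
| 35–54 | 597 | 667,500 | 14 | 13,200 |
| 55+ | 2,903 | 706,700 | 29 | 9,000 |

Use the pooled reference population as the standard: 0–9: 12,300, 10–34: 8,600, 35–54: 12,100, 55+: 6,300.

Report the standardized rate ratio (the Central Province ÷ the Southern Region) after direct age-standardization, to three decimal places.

1.094

Age-specific rates per 100,000 for the Central Province: 11.22, 41.88, 89.44, 410.78.
For the Southern Region: 10.10, 43.48, 106.06, 322.22.
Standard total = 39,300; weights = 0.3130, 0.2188, 0.3079, 0.1603.
The Central Province: 0.3130×11.22 + 0.2188×41.88 + 0.3079×89.44 + 0.1603×410.78 = 106.0650 per 100,000.
The Southern Region: 0.3130×10.10 + 0.2188×43.48 + 0.3079×106.06 + 0.1603×322.22 = 96.9844 per 100,000.
Ratio = 106.0650 ÷ 96.9844 = 1.09363.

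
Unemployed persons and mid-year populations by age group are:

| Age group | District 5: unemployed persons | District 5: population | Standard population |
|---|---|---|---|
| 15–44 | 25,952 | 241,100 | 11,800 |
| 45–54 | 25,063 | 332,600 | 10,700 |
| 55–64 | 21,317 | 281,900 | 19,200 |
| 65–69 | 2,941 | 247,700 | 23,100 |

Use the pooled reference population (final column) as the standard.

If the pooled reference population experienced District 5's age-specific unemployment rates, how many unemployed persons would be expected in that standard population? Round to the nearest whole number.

Age-specific rates per 1,000 for District 5: 107.640, 75.355, 75.619, 11.873.
Expected unemployed persons = Σ (standard pop × age-specific rate ÷ 1,000)
= 11,800×107.640/1,000 + 10,700×75.355/1,000 + 19,200×75.619/1,000 + 23,100×11.873/1,000
= 1270.15 + 806.30 + 1451.89 + 274.27 = 3802.60.

3803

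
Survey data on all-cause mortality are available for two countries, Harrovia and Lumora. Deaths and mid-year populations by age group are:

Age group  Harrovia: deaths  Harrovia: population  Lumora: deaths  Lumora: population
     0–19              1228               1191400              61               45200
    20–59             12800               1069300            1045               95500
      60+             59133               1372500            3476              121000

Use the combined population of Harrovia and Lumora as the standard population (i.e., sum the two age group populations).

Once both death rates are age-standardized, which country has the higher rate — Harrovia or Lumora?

Harrovia

Age-specific rates per 100000 for Harrovia: 103.07, 1197.04, 4308.42.
For Lumora: 134.96, 1094.24, 2872.73.
Combined standard total = 3894900; weights = 0.3175, 0.2991, 0.3835.
Harrovia: 0.3175×103.07 + 0.2991×1197.04 + 0.3835×4308.42 = 2042.7726 per 100000.
Lumora: 0.3175×134.96 + 0.2991×1094.24 + 0.3835×2872.73 = 1471.6363 per 100000.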